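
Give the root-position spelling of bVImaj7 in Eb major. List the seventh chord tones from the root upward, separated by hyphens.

Cb-Eb-Gb-Bb

The root of bVImaj7 is the lowered 6th degree: C becomes Cb. In Eb minor the chord on Cb is Cb–Eb–Gb–Bb.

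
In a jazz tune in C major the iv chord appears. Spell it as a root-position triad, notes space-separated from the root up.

F Ab C

The root, F, is scale degree 4 — the same note in C major and C minor; only the chord quality changes. In C minor the chord on F is F–Ab–C.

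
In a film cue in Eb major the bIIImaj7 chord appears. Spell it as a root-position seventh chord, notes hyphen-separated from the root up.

Gb-Bb-Db-F

bIIImaj7 is built on the lowered scale degree 3. In Eb major degree 3 is G; lowered it becomes Gb. Building the major-seventh chord from the parallel minor on Gb: Gb–Bb–Db–F.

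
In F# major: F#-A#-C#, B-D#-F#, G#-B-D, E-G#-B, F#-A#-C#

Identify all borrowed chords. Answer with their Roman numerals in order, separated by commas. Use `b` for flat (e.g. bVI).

ii°, bVII

F# major has the diatonic set F#, G#m, A#m, B, C#, D#m, E#dim. Of the given chords, F#–A#–C# = F# and B–D#–F# = B are diatonic. G#–B–D is not: scale degree 2 in F# major carries G#m (ii). In F# minor the chord on that degree is G#dim, so here it functions as ii°, borrowed from the parallel minor. E–G#–B is not: scale degree 7 in F# major carries E#dim (vii°). In F# minor the chord on that degree is E, so here it functions as bVII, borrowed from the parallel minor.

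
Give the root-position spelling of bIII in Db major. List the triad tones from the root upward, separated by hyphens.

The root of bIII is the lowered 3rd degree: F becomes Fb. Building the major chord from the parallel minor on Fb: Fb–Ab–Cb.

Fb-Ab-Cb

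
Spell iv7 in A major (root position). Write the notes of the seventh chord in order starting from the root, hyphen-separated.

The root, D, is scale degree 4 — the same note in A major and A minor; only the chord quality changes. Stacking thirds in A minor on D gives D–F–A–C.

D-F-A-C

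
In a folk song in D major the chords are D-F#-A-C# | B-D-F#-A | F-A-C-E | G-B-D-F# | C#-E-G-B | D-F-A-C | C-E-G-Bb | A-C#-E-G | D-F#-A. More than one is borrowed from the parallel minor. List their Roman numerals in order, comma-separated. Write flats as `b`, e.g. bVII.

bIIImaj7, i7, bVII7

D major has the diatonic set D, Em, F#m, G, A, Bm, C#dim. D–F#–A–C# = Dmaj7, B–D–F#–A = Bm7, G–B–D–F# = Gmaj7, C#–E–G–B = C#m7b5, A–C#–E–G = A7 and D–F#–A = D are all diatonic. F–A–C–E doesn't fit — on degree 3 D major would have F#m (iii). Fmaj7 is the degree-3 chord of D minor, so it is the borrowed bIIImaj7. D–F–A–C is not: scale degree 1 in D major carries D (I). In D minor the chord on that degree is Dm7, so here it functions as i7, borrowed from the parallel minor. But C–E–G–Bb is foreign: the diatonic vii° on degree 7 is C#dim, whereas C7 comes from D minor. It is labeled bVII7.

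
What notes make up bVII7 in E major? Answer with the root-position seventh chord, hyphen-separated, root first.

D-F#-A-C

The root of bVII7 is the lowered 7th degree: D# becomes D. In E minor the chord on D is D–F#–A–C.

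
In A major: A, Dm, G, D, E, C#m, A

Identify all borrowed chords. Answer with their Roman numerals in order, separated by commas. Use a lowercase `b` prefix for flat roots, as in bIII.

A major has the diatonic set A, Bm, C#m, D, E, F#m, G#dim. A, D, E and C#m all belong to that set. But Dm (D–F–A) is foreign: the diatonic IV on degree 4 is D, whereas Dm comes from A minor. It is labeled iv. But G (G–B–D) is foreign: the diatonic vii° on degree 7 is G#dim, whereas G comes from A minor. It is labeled bVII.

iv, bVII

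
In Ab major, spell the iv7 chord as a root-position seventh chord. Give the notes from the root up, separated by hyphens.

Db-Fb-Ab-Cb

iv7 is built on scale degree 4, which is Db in both Ab major and its parallel. Stacking thirds in Ab minor on Db gives Db–Fb–Ab–Cb.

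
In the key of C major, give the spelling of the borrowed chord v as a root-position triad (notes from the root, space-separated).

v is built on scale degree 5, which is G in both C major and its parallel. Stacking thirds in C minor on G gives G–Bb–D.

G Bb D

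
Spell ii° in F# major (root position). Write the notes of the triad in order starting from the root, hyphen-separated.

ii° is built on scale degree 2, which is G# in both F# major and its parallel. Stacking thirds in F# minor on G# gives G#–B–D.

G#-B-D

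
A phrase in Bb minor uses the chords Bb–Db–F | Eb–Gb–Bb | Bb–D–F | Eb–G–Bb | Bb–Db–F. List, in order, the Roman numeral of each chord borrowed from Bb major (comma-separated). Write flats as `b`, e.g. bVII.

In Bb minor (with V from harmonic minor) the diatonic chords are Bbm, Cdim, Db, Ebm, F, Gb, Ab. Of the given chords, Bb–Db–F = Bbm and Eb–Gb–Bb = Ebm are diatonic. Bb–D–F doesn't fit — on degree 1 Bb minor would have Bbm (i). Bb is the degree-1 chord of Bb major, so it is the borrowed I. But Eb–G–Bb is foreign: the diatonic iv on degree 4 is Ebm, whereas Eb comes from Bb major. It is labeled IV.

I, IV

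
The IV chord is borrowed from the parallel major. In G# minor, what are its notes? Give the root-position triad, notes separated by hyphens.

IV is built on scale degree 4, which is C# in both G# minor and its parallel. In G# major the chord on C# is C#–E#–G#.

C#-E#-G#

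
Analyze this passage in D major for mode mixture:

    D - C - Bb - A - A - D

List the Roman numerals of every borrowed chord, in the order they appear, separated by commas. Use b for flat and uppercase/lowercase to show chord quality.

bVII, bVI

D major has the diatonic set D, Em, F#m, G, A, Bm, C#dim. D and A are both diatonic. But C (C–E–G) is foreign: the diatonic vii° on degree 7 is C#dim, whereas C comes from D minor. It is labeled bVII. Bb (Bb–D–F) is not: scale degree 6 in D major carries Bm (vi). In D minor the chord on that degree is Bb, so here it functions as bVI, borrowed from the parallel minor.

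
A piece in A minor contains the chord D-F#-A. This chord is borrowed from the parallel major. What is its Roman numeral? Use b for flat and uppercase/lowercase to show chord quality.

The root D is the diatonic 4th degree of A minor; the borrowing shows in the chord quality. Diatonically A minor has Dm (iv) on that degree; D–F#–A is instead the major chord native to A major, so it takes the label IV.

IV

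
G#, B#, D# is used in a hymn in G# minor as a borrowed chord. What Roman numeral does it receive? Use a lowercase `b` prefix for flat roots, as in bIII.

The root G# is the diatonic 1st degree of G# minor; the borrowing shows in the chord quality. The diatonic chord on degree 1 would be G#m (i), but G#–B#–D# is the major chord from G# major. As a borrowed chord it is labeled I.

I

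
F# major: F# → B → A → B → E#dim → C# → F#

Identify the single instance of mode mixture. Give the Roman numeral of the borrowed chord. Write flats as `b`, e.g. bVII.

F# major has the diatonic set F#, G#m, A#m, B, C#, D#m, E#dim. Of the given chords, F#, B, E#dim and C# are diatonic. A (A–C#–E) is not: scale degree 3 in F# major carries A#m (iii). In F# minor the chord on that degree is A, so here it functions as bIII, borrowed from the parallel minor.

bIII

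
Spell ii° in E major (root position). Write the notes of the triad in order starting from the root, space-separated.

The root, F#, is scale degree 2 — the same note in E major and E minor; only the chord quality changes. In E minor the chord on F# is F#–A–C.

F# A C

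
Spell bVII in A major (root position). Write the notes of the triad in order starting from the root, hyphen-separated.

Scale degree 7 in A major is G#. bVII uses the lowered form, G, taken from A minor. Stacking thirds in A minor on G gives G–B–D.

G-B-D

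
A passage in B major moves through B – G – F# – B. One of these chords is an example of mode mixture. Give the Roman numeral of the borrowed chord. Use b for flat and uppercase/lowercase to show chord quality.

In B major the diatonic chords are B, C#m, D#m, E, F#, G#m, A#dim. B and F# both belong to that set. G (G–B–D) doesn't fit — on degree 6 B major would have G#m (vi). G is the degree-6 chord of B minor, so it is the borrowed bVI.

bVI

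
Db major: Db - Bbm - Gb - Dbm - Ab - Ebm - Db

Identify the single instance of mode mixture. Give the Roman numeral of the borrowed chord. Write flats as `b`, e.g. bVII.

i

Db major has the diatonic set Db, Ebm, Fm, Gb, Ab, Bbm, Cdim. Db, Bbm, Gb, Ab and Ebm are all diatonic. Dbm (Db–Fb–Ab) doesn't fit — on degree 1 Db major would have Db (I). Dbm is the degree-1 chord of Db minor, so it is the borrowed i.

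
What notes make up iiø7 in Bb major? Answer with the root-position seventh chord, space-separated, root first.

iiø7 is built on scale degree 2, which is C in both Bb major and its parallel. Stacking thirds in Bb minor on C gives C–Eb–Gb–Bb.

C Eb Gb Bb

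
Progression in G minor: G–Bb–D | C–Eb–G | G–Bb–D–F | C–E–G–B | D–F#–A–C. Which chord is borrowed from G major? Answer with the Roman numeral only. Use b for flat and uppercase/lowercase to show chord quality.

In G minor (with V from harmonic minor) the diatonic chords are Gm, Adim, Bb, Cm, D, Eb, F. G–Bb–D = Gm, C–Eb–G = Cm, G–Bb–D–F = Gm7 and D–F#–A–C = D7 all belong to that set. But C–E–G–B is foreign: the diatonic iv on degree 4 is Cm, whereas Cmaj7 comes from G major. It is labeled IVmaj7.

IVmaj7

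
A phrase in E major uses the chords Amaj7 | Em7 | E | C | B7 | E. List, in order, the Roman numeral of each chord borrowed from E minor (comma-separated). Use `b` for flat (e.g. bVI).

The diatonic triads in E major are E, F#m, G#m, A, B, C#m, D#dim. Of the given chords, Amaj7, E and B7 are diatonic. Em7 (E–G–B–D) is not: scale degree 1 in E major carries E (I). In E minor the chord on that degree is Em7, so here it functions as i7, borrowed from the parallel minor. But C (C–E–G) is foreign: the diatonic vi on degree 6 is C#m, whereas C comes from E minor. It is labeled bVI.

i7, bVI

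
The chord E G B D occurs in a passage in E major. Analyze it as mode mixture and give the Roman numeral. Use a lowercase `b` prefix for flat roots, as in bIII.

i7

E is scale degree 1 in E major. E–G–B–D is a minor-seventh chord — the form found in E minor, not the diatonic I (E). Borrowed into E major it is written i7.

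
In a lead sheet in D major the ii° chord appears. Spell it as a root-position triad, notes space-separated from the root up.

The root, E, is scale degree 2 — the same note in D major and D minor; only the chord quality changes. Stacking thirds in D minor on E gives E–G–Bb.

E G Bb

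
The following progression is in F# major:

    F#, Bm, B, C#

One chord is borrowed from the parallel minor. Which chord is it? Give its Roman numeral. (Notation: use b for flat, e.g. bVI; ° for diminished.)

iv

The diatonic triads in F# major are F#, G#m, A#m, B, C#, D#m, E#dim. F#, B and C# all belong to that set. Bm (B–D–F#) is not: scale degree 4 in F# major carries B (IV). In F# minor the chord on that degree is Bm, so here it functions as iv, borrowed from the parallel minor.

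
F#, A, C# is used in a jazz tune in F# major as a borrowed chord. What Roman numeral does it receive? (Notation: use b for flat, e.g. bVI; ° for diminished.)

The root F# is the diatonic 1st degree of F# major; the borrowing shows in the chord quality. Diatonically F# major has F# (I) on that degree; F#–A–C# is instead the minor chord native to F# minor, so it takes the label i.

i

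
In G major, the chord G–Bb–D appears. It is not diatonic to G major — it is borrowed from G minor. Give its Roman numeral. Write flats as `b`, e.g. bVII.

i

The root G is the diatonic 1st degree of G major; the borrowing shows in the chord quality. Diatonically G major has G (I) on that degree; G–Bb–D is instead the minor chord native to G minor, so it takes the label i.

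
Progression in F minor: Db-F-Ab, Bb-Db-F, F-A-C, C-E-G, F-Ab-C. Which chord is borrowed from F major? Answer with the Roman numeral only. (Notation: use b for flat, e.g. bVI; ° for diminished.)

F minor has the diatonic set Fm, Gdim, Ab, Bbm, C, Db, Eb (with V from harmonic minor). Db–F–Ab = Db, Bb–Db–F = Bbm, C–E–G = C and F–Ab–C = Fm are all diatonic. F–A–C is not: scale degree 1 in F minor carries Fm (i). In F major the chord on that degree is F, so here it functions as I, borrowed from the parallel major.

I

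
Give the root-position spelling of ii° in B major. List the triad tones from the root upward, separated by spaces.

ii° is built on scale degree 2, which is C# in both B major and its parallel. In B minor the chord on C# is C#–E–G.

C# E G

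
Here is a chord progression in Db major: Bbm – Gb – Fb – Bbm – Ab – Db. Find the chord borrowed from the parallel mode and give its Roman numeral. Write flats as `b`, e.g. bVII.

The diatonic triads in Db major are Db, Ebm, Fm, Gb, Ab, Bbm, Cdim. Of the given chords, Bbm, Gb, Ab and Db are diatonic. Fb (Fb–Ab–Cb) doesn't fit — on degree 3 Db major would have Fm (iii). Fb is the degree-3 chord of Db minor, so it is the borrowed bIII.

bIII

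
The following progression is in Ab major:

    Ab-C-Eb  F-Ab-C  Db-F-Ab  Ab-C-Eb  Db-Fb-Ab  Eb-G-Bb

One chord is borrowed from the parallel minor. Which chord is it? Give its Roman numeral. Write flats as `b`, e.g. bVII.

In Ab major the diatonic chords are Ab, Bbm, Cm, Db, Eb, Fm, Gdim. Ab–C–Eb = Ab, F–Ab–C = Fm, Db–F–Ab = Db and Eb–G–Bb = Eb are all diatonic. But Db–Fb–Ab is foreign: the diatonic IV on degree 4 is Db, whereas Dbm comes from Ab minor. It is labeled iv.

iv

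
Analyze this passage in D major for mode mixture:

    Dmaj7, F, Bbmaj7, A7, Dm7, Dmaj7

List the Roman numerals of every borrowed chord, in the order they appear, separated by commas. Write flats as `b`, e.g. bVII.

In D major the diatonic chords are D, Em, F#m, G, A, Bm, C#dim. Dmaj7 and A7 both belong to that set. F (F–A–C) doesn't fit — on degree 3 D major would have F#m (iii). F is the degree-3 chord of D minor, so it is the borrowed bIII. But Bbmaj7 (Bb–D–F–A) is foreign: the diatonic vi on degree 6 is Bm, whereas Bbmaj7 comes from D minor. It is labeled bVImaj7. Dm7 (D–F–A–C) doesn't fit — on degree 1 D major would have D (I). Dm7 is the degree-1 chord of D minor, so it is the borrowed i7.

bIII, bVImaj7, i7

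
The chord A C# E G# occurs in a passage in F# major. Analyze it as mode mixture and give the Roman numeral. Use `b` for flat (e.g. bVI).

bIIImaj7

A is the lowered form of scale degree 3 in F# major (the diatonic degree 3 is A#). A–C#–E–G# is a major-seventh chord — the form found in F# minor, not the diatonic iii (A#m). Borrowed into F# major it is written bIIImaj7.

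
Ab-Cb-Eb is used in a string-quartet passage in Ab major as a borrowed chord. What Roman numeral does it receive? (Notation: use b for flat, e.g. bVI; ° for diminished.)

Ab is scale degree 1 in Ab major. Ab–Cb–Eb is a minor chord — the form found in Ab minor, not the diatonic I (Ab). Borrowed into Ab major it is written i.

i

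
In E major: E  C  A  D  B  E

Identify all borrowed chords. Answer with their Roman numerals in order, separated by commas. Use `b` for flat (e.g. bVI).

bVI, bVII

In E major the diatonic chords are E, F#m, G#m, A, B, C#m, D#dim. E, A and B are all diatonic. C (C–E–G) doesn't fit — on degree 6 E major would have C#m (vi). C is the degree-6 chord of E minor, so it is the borrowed bVI. D (D–F#–A) is not: scale degree 7 in E major carries D#dim (vii°). In E minor the chord on that degree is D, so here it functions as bVII, borrowed from the parallel minor.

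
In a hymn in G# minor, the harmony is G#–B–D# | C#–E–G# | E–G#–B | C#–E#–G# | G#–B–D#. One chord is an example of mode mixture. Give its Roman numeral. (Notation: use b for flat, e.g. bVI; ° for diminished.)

IV

G# minor has the diatonic set G#m, A#dim, B, C#m, D#, E, F# (with V from harmonic minor). G#–B–D# = G#m, C#–E–G# = C#m and E–G#–B = E all belong to that set. But C#–E#–G# is foreign: the diatonic iv on degree 4 is C#m, whereas C# comes from G# major. It is labeled IV.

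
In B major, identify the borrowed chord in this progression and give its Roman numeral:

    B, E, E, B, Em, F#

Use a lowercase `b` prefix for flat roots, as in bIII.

iv

In B major the diatonic chords are B, C#m, D#m, E, F#, G#m, A#dim. B, E and F# are all diatonic. Em (E–G–B) is not: scale degree 4 in B major carries E (IV). In B minor the chord on that degree is Em, so here it functions as iv, borrowed from the parallel minor.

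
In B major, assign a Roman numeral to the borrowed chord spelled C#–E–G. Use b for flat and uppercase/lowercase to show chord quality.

ii°

The root C# is the diatonic 2nd degree of B major; the borrowing shows in the chord quality. The diatonic chord on degree 2 would be C#m (ii), but C#–E–G is the diminished chord from B minor. As a borrowed chord it is labeled ii°.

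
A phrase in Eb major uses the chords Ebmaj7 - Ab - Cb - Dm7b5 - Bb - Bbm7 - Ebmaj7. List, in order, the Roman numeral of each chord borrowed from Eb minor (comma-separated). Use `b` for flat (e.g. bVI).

In Eb major the diatonic chords are Eb, Fm, Gm, Ab, Bb, Cm, Ddim. Of the given chords, Ebmaj7, Ab, Dm7b5 and Bb are diatonic. Cb (Cb–Eb–Gb) doesn't fit — on degree 6 Eb major would have Cm (vi). Cb is the degree-6 chord of Eb minor, so it is the borrowed bVI. But Bbm7 (Bb–Db–F–Ab) is foreign: the diatonic V on degree 5 is Bb, whereas Bbm7 comes from Eb minor. It is labeled v7.

bVI, v7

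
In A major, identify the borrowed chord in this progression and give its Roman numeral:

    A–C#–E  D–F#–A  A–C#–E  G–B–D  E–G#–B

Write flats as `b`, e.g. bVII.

bVII

The diatonic triads in A major are A, Bm, C#m, D, E, F#m, G#dim. A–C#–E = A, D–F#–A = D and E–G#–B = E are all diatonic. But G–B–D is foreign: the diatonic vii° on degree 7 is G#dim, whereas G comes from A minor. It is labeled bVII.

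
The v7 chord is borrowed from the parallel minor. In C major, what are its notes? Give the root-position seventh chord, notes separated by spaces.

G Bb D F

v7 is built on scale degree 5, which is G in both C major and its parallel. In C minor the chord on G is G–Bb–D–F.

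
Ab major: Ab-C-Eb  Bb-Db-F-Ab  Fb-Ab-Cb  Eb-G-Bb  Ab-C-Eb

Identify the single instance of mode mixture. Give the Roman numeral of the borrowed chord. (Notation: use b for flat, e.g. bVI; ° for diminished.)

bVI

Ab major has the diatonic set Ab, Bbm, Cm, Db, Eb, Fm, Gdim. Of the given chords, Ab–C–Eb = Ab, Bb–Db–F–Ab = Bbm7 and Eb–G–Bb = Eb are diatonic. Fb–Ab–Cb doesn't fit — on degree 6 Ab major would have Fm (vi). Fb is the degree-6 chord of Ab minor, so it is the borrowed bVI.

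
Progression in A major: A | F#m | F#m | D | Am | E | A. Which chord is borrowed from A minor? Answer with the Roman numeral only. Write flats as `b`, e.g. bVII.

i

The diatonic triads in A major are A, Bm, C#m, D, E, F#m, G#dim. A, F#m, D and E all belong to that set. Am (A–C–E) doesn't fit — on degree 1 A major would have A (I). Am is the degree-1 chord of A minor, so it is the borrowed i.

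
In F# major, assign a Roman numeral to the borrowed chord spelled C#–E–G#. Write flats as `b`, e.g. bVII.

The root C# is the diatonic 5th degree of F# major; the borrowing shows in the chord quality. Diatonically F# major has C# (V) on that degree; C#–E–G# is instead the minor chord native to F# minor, so it takes the label v.

v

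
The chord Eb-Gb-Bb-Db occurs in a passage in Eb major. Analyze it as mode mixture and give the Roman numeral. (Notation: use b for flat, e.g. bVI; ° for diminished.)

i7

The root Eb is the diatonic 1st degree of Eb major; the borrowing shows in the chord quality. Diatonically Eb major has Eb (I) on that degree; Eb–Gb–Bb–Db is instead the minor-seventh chord native to Eb minor, so it takes the label i7.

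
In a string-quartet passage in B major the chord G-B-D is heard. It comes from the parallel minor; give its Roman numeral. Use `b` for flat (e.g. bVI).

bVI

In B major scale degree 6 is G#; G is its lowered form, from B minor. Diatonically B major has G#m (vi) on that degree; G–B–D is instead the major chord native to B minor, so it takes the label bVI.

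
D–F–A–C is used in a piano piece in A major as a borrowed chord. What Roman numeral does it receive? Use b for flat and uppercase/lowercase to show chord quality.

The root D is the diatonic 4th degree of A major; the borrowing shows in the chord quality. Diatonically A major has D (IV) on that degree; D–F–A–C is instead the minor-seventh chord native to A minor, so it takes the label iv7.

iv7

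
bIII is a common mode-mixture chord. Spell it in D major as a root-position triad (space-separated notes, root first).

bIII is built on the lowered scale degree 3. In D major degree 3 is F#; lowered it becomes F. In D minor the chord on F is F–A–C.

F A C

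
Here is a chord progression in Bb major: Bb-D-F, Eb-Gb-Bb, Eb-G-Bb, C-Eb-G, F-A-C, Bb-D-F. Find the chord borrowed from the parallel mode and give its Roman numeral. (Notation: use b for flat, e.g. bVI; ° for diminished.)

iv

The diatonic triads in Bb major are Bb, Cm, Dm, Eb, F, Gm, Adim. Bb–D–F = Bb, Eb–G–Bb = Eb, C–Eb–G = Cm and F–A–C = F all belong to that set. Eb–Gb–Bb is not: scale degree 4 in Bb major carries Eb (IV). In Bb minor the chord on that degree is Ebm, so here it functions as iv, borrowed from the parallel minor.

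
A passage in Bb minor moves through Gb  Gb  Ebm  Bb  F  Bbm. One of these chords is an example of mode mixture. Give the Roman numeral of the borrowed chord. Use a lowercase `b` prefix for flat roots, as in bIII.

I

In Bb minor (with V from harmonic minor) the diatonic chords are Bbm, Cdim, Db, Ebm, F, Gb, Ab. Gb, Ebm, F and Bbm are all diatonic. Bb (Bb–D–F) is not: scale degree 1 in Bb minor carries Bbm (i). In Bb major the chord on that degree is Bb, so here it functions as I, borrowed from the parallel major.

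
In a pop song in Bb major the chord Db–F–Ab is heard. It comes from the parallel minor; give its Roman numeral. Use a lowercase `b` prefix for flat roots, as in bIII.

The root Db is the lowered 3rd scale degree — diatonically Bb major has D there. Diatonically Bb major has Dm (iii) on that degree; Db–F–Ab is instead the major chord native to Bb minor, so it takes the label bIII.

bIII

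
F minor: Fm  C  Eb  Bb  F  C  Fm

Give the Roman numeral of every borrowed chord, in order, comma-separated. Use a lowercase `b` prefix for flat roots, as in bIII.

IV, I

The diatonic triads in F minor (with V from harmonic minor) are Fm, Gdim, Ab, Bbm, C, Db, Eb. Fm, C and Eb are all diatonic. But Bb (Bb–D–F) is foreign: the diatonic iv on degree 4 is Bbm, whereas Bb comes from F major. It is labeled IV. But F (F–A–C) is foreign: the diatonic i on degree 1 is Fm, whereas F comes from F major. It is labeled I.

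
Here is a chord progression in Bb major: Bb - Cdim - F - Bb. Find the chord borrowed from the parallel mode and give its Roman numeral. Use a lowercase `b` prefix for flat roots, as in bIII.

ii°

The diatonic triads in Bb major are Bb, Cm, Dm, Eb, F, Gm, Adim. Of the given chords, Bb and F are diatonic. Cdim (C–Eb–Gb) is not: scale degree 2 in Bb major carries Cm (ii). In Bb minor the chord on that degree is Cdim, so here it functions as ii°, borrowed from the parallel minor.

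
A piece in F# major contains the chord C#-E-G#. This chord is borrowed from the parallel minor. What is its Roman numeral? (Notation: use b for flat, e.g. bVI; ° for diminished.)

The root C# is the diatonic 5th degree of F# major; the borrowing shows in the chord quality. Diatonically F# major has C# (V) on that degree; C#–E–G# is instead the minor chord native to F# minor, so it takes the label v.

v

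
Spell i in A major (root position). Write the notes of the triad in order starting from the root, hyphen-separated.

The root, A, is scale degree 1 — the same note in A major and A minor; only the chord quality changes. Building the minor chord from the parallel minor on A: A–C–E.

A-C-E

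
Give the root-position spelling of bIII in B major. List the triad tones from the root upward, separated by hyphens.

The root of bIII is the lowered 3rd degree: D# becomes D. Stacking thirds in B minor on D gives D–F#–A.

D-F#-A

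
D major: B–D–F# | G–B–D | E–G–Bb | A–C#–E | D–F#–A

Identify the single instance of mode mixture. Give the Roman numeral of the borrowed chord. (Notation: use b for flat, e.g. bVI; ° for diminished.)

D major has the diatonic set D, Em, F#m, G, A, Bm, C#dim. B–D–F# = Bm, G–B–D = G, A–C#–E = A and D–F#–A = D all belong to that set. E–G–Bb is not: scale degree 2 in D major carries Em (ii). In D minor the chord on that degree is Edim, so here it functions as ii°, borrowed from the parallel minor.

ii°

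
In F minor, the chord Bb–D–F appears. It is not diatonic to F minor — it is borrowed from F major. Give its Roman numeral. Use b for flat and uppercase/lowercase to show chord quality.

IV

The root Bb is the diatonic 4th degree of F minor; the borrowing shows in the chord quality. Bb–D–F is a major chord — the form found in F major, not the diatonic iv (Bbm). Borrowed into F minor it is written IV.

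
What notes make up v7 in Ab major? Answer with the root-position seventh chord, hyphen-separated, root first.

Eb-Gb-Bb-Db

The root, Eb, is scale degree 5 — the same note in Ab major and Ab minor; only the chord quality changes. In Ab minor the chord on Eb is Eb–Gb–Bb–Db.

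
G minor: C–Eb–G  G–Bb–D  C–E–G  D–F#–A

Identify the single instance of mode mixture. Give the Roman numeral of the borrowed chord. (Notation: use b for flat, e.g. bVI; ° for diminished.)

In G minor (with V from harmonic minor) the diatonic chords are Gm, Adim, Bb, Cm, D, Eb, F. Of the given chords, C–Eb–G = Cm, G–Bb–D = Gm and D–F#–A = D are diatonic. C–E–G doesn't fit — on degree 4 G minor would have Cm (iv). C is the degree-4 chord of G major, so it is the borrowed IV.

IV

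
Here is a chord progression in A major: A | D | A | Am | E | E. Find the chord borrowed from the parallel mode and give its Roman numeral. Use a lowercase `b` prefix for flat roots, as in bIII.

In A major the diatonic chords are A, Bm, C#m, D, E, F#m, G#dim. Of the given chords, A, D and E are diatonic. But Am (A–C–E) is foreign: the diatonic I on degree 1 is A, whereas Am comes from A minor. It is labeled i.

i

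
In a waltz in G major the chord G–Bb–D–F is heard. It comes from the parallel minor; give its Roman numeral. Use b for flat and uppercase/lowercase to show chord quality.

i7

G is scale degree 1 in G major. Diatonically G major has G (I) on that degree; G–Bb–D–F is instead the minor-seventh chord native to G minor, so it takes the label i7.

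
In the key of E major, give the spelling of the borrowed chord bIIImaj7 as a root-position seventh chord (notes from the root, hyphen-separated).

G-B-D-F#

The root of bIIImaj7 is the lowered 3rd degree: G# becomes G. Building the major-seventh chord from the parallel minor on G: G–B–D–F#.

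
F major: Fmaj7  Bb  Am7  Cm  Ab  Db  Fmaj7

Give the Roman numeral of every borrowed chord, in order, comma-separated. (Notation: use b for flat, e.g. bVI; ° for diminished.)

F major has the diatonic set F, Gm, Am, Bb, C, Dm, Edim. Of the given chords, Fmaj7, Bb and Am7 are diatonic. But Cm (C–Eb–G) is foreign: the diatonic V on degree 5 is C, whereas Cm comes from F minor. It is labeled v. Ab (Ab–C–Eb) is not: scale degree 3 in F major carries Am (iii). In F minor the chord on that degree is Ab, so here it functions as bIII, borrowed from the parallel minor. Db (Db–F–Ab) doesn't fit — on degree 6 F major would have Dm (vi). Db is the degree-6 chord of F minor, so it is the borrowed bVI.

v, bIII, bVI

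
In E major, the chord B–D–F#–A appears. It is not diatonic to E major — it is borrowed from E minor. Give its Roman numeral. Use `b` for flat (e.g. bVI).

B is scale degree 5 in E major. The diatonic chord on degree 5 would be B (V), but B–D–F#–A is the minor-seventh chord from E minor. As a borrowed chord it is labeled v7.

v7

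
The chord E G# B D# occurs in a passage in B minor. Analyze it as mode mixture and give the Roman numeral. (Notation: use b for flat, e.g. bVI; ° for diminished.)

E is scale degree 4 in B minor. The diatonic chord on degree 4 would be Em (iv), but E–G#–B–D# is the major-seventh chord from B major. As a borrowed chord it is labeled IVmaj7.

IVmaj7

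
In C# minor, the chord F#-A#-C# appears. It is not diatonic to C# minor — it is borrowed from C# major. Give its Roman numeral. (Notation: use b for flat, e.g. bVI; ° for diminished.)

F# is scale degree 4 in C# minor. F#–A#–C# is a major chord — the form found in C# major, not the diatonic iv (F#m). Borrowed into C# minor it is written IV.

IV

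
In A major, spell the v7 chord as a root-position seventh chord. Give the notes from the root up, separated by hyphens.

v7 is built on scale degree 5, which is E in both A major and its parallel. In A minor the chord on E is E–G–B–D.

E-G-B-D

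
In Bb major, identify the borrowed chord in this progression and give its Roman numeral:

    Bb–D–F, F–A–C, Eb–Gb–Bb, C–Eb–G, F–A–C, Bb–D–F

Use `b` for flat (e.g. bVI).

iv

Bb major has the diatonic set Bb, Cm, Dm, Eb, F, Gm, Adim. Bb–D–F = Bb, F–A–C = F and C–Eb–G = Cm are all diatonic. Eb–Gb–Bb doesn't fit — on degree 4 Bb major would have Eb (IV). Ebm is the degree-4 chord of Bb minor, so it is the borrowed iv.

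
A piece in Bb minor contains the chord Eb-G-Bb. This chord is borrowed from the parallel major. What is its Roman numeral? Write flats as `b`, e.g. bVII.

IV

Eb is scale degree 4 in Bb minor. Diatonically Bb minor has Ebm (iv) on that degree; Eb–G–Bb is instead the major chord native to Bb major, so it takes the label IV.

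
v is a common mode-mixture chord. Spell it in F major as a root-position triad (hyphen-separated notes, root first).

C-Eb-G

v is built on scale degree 5, which is C in both F major and its parallel. Stacking thirds in F minor on C gives C–Eb–G.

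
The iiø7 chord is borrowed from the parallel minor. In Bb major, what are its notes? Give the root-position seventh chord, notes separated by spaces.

C Eb Gb Bb

The root, C, is scale degree 2 — the same note in Bb major and Bb minor; only the chord quality changes. Building the half-diminished-seventh chord from the parallel minor on C: C–Eb–Gb–Bb.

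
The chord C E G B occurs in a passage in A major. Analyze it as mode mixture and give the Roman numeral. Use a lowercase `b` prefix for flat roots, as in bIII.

In A major scale degree 3 is C#; C is its lowered form, from A minor. The diatonic chord on degree 3 would be C#m (iii), but C–E–G–B is the major-seventh chord from A minor. As a borrowed chord it is labeled bIIImaj7.

bIIImaj7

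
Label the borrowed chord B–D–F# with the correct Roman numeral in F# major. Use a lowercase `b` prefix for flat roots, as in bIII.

The root B is the diatonic 4th degree of F# major; the borrowing shows in the chord quality. The diatonic chord on degree 4 would be B (IV), but B–D–F# is the minor chord from F# minor. As a borrowed chord it is labeled iv.

iv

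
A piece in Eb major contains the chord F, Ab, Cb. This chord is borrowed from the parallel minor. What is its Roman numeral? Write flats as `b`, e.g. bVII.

ii°

F is scale degree 2 in Eb major. Diatonically Eb major has Fm (ii) on that degree; F–Ab–Cb is instead the diminished chord native to Eb minor, so it takes the label ii°.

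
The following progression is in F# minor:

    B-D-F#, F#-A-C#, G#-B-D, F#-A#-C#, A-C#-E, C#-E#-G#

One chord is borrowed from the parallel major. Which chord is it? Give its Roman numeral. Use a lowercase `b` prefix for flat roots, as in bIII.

I

The diatonic triads in F# minor (with V from harmonic minor) are F#m, G#dim, A, Bm, C#, D, E. Of the given chords, B–D–F# = Bm, F#–A–C# = F#m, G#–B–D = G#dim, A–C#–E = A and C#–E#–G# = C# are diatonic. F#–A#–C# is not: scale degree 1 in F# minor carries F#m (i). In F# major the chord on that degree is F#, so here it functions as I, borrowed from the parallel major.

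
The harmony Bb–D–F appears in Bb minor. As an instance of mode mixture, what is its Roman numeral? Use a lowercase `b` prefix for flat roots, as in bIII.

Bb is scale degree 1 in Bb minor. Bb–D–F is a major chord — the form found in Bb major, not the diatonic i (Bbm). Borrowed into Bb minor it is written I.

I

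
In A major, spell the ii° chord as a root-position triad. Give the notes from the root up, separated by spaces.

B D F

The root, B, is scale degree 2 — the same note in A major and A minor; only the chord quality changes. Stacking thirds in A minor on B gives B–D–F.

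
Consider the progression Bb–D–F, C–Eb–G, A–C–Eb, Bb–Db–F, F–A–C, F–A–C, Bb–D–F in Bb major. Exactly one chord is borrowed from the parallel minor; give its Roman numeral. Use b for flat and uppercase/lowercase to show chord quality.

i

In Bb major the diatonic chords are Bb, Cm, Dm, Eb, F, Gm, Adim. Bb–D–F = Bb, C–Eb–G = Cm, A–C–Eb = Adim and F–A–C = F all belong to that set. Bb–Db–F doesn't fit — on degree 1 Bb major would have Bb (I). Bbm is the degree-1 chord of Bb minor, so it is the borrowed i.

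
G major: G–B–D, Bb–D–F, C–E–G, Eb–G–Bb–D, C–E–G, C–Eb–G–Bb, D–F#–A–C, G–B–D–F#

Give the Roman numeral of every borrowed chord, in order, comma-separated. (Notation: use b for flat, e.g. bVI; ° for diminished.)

G major has the diatonic set G, Am, Bm, C, D, Em, F#dim. Of the given chords, G–B–D = G, C–E–G = C, D–F#–A–C = D7 and G–B–D–F# = Gmaj7 are diatonic. But Bb–D–F is foreign: the diatonic iii on degree 3 is Bm, whereas Bb comes from G minor. It is labeled bIII. Eb–G–Bb–D is not: scale degree 6 in G major carries Em (vi). In G minor the chord on that degree is Ebmaj7, so here it functions as bVImaj7, borrowed from the parallel minor. But C–Eb–G–Bb is foreign: the diatonic IV on degree 4 is C, whereas Cm7 comes from G minor. It is labeled iv7.

bIII, bVImaj7, iv7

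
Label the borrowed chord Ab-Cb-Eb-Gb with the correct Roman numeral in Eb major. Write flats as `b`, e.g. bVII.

Ab is scale degree 4 in Eb major. Diatonically Eb major has Ab (IV) on that degree; Ab–Cb–Eb–Gb is instead the minor-seventh chord native to Eb minor, so it takes the label iv7.

iv7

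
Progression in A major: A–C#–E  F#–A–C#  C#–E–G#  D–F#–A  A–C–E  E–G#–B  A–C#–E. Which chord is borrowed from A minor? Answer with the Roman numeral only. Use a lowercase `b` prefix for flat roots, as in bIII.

The diatonic triads in A major are A, Bm, C#m, D, E, F#m, G#dim. A–C#–E = A, F#–A–C# = F#m, C#–E–G# = C#m, D–F#–A = D and E–G#–B = E all belong to that set. A–C–E doesn't fit — on degree 1 A major would have A (I). Am is the degree-1 chord of A minor, so it is the borrowed i.

i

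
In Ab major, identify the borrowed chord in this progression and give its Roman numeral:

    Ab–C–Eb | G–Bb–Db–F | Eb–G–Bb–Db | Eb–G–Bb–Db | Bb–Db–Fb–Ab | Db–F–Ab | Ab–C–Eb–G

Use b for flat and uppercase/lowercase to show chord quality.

Ab major has the diatonic set Ab, Bbm, Cm, Db, Eb, Fm, Gdim. Ab–C–Eb = Ab, G–Bb–Db–F = Gm7b5, Eb–G–Bb–Db = Eb7, Db–F–Ab = Db and Ab–C–Eb–G = Abmaj7 are all diatonic. Bb–Db–Fb–Ab is not: scale degree 2 in Ab major carries Bbm (ii). In Ab minor the chord on that degree is Bbm7b5, so here it functions as iiø7, borrowed from the parallel minor.

iiø7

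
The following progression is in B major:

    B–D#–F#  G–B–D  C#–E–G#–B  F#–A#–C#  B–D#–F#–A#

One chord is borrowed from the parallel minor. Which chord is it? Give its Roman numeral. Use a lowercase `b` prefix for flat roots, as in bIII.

bVI

B major has the diatonic set B, C#m, D#m, E, F#, G#m, A#dim. Of the given chords, B–D#–F# = B, C#–E–G#–B = C#m7, F#–A#–C# = F# and B–D#–F#–A# = Bmaj7 are diatonic. G–B–D doesn't fit — on degree 6 B major would have G#m (vi). G is the degree-6 chord of B minor, so it is the borrowed bVI.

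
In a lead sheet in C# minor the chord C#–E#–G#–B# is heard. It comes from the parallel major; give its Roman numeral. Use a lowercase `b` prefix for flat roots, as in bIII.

The root C# is the diatonic 1st degree of C# minor; the borrowing shows in the chord quality. The diatonic chord on degree 1 would be C#m (i), but C#–E#–G#–B# is the major-seventh chord from C# major. As a borrowed chord it is labeled Imaj7.

Imaj7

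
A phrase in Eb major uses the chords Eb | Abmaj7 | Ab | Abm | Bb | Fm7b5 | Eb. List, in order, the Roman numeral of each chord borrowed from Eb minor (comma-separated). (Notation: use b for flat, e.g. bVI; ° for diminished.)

The diatonic triads in Eb major are Eb, Fm, Gm, Ab, Bb, Cm, Ddim. Of the given chords, Eb, Abmaj7, Ab and Bb are diatonic. But Abm (Ab–Cb–Eb) is foreign: the diatonic IV on degree 4 is Ab, whereas Abm comes from Eb minor. It is labeled iv. Fm7b5 (F–Ab–Cb–Eb) is not: scale degree 2 in Eb major carries Fm (ii). In Eb minor the chord on that degree is Fm7b5, so here it functions as iiø7, borrowed from the parallel minor.

iv, iiø7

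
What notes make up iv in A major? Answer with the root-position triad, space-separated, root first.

iv is built on scale degree 4, which is D in both A major and its parallel. Building the minor chord from the parallel minor on D: D–F–A.

D F A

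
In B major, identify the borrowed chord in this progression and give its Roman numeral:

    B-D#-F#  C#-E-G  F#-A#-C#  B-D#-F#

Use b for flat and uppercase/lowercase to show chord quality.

ii°

In B major the diatonic chords are B, C#m, D#m, E, F#, G#m, A#dim. B–D#–F# = B and F#–A#–C# = F# are both diatonic. C#–E–G doesn't fit — on degree 2 B major would have C#m (ii). C#dim is the degree-2 chord of B minor, so it is the borrowed ii°.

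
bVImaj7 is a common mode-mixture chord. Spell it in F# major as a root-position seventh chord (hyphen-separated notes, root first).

The root of bVImaj7 is the lowered 6th degree: D# becomes D. Stacking thirds in F# minor on D gives D–F#–A–C#.

D-F#-A-C#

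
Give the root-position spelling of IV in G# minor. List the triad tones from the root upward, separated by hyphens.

C#-E#-G#

IV is built on scale degree 4, which is C# in both G# minor and its parallel. In G# major the chord on C# is C#–E#–G#.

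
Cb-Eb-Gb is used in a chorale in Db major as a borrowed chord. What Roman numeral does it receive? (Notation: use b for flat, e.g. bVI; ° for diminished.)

The root Cb is the lowered 7th scale degree — diatonically Db major has C there. Diatonically Db major has Cdim (vii°) on that degree; Cb–Eb–Gb is instead the major chord native to Db minor, so it takes the label bVII.

bVII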